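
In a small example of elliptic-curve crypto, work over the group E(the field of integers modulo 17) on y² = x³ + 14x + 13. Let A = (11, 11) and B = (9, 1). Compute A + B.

(11, 11) + (9, 1). λ = (1 - 11)/(9 - 11) ≡ 7/15 mod 17. 15⁻¹ ≡ 8 (mod 17), so λ ≡ 5.
  x = λ² - 11 - 9 = 25 - 20 ≡ 5; y = λ·(11 - 5) - 11 ≡ 2. → (5, 2)

(5, 2)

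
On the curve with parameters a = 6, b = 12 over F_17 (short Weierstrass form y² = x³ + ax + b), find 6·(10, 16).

Write P = (10, 16).
Double-and-add on 6 = (110)₂. Start with P = (10, 16) for the leading 1-bit.
double: tangent at (10, 16): λ = (3·10² + 6)/(2·16) ≡ 0/15. 15⁻¹ ≡ 8 (mod 17) since 15·8 = 120 ≡ 1, so λ ≡ 0·8 ≡ 0.
  x = λ² - 10 - 10 = 0 - 20 ≡ 14; y = λ·(10 - 14) - 16 ≡ 1. → (14, 1)
add P: (14, 1) + (10, 16). λ = (16 - 1)/(10 - 14) ≡ 15/13 mod 17. 13⁻¹ ≡ 4 (mod 17), so λ ≡ 9.
  x = λ² - 14 - 10 = 81 - 24 ≡ 6; y = λ·(14 - 6) - 1 ≡ 3. → (6, 3)
double: tangent at (6, 3): λ = (3·6² + 6)/(2·3) ≡ 12/6. 6⁻¹ ≡ 3 (mod 17) since 6·3 = 18 ≡ 1, so λ ≡ 12·3 ≡ 2.
  x = λ² - 6 - 6 = 4 - 12 ≡ 9; y = λ·(6 - 9) - 3 ≡ 8. → (9, 8)

(9, 8)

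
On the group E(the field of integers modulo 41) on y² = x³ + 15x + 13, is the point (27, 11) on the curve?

no

y² = 11² ≡ 39; x³ + 15x + 13 = 20101 ≡ 11 (mod 41). 39 ≠ 11.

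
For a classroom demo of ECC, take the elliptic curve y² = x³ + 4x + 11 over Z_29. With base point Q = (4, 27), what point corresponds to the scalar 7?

Double-and-add on 7 = (111)₂. Start with Q = (4, 27) for the leading 1-bit.
double: tangent at (4, 27): λ = (3·4² + 4)/(2·27) ≡ 23/25. 25⁻¹ ≡ 7 (mod 29) since 25·7 = 175 ≡ 1, so λ ≡ 23·7 ≡ 16.
  x = λ² - 4 - 4 = 256 - 8 ≡ 16; y = λ·(4 - 16) - 27 ≡ 13. → (16, 13)
add Q: (16, 13) + (4, 27). λ = (27 - 13)/(4 - 16) ≡ 14/17 mod 29. 17⁻¹ ≡ 12 (mod 29), so λ ≡ 23.
  x = λ² - 16 - 4 = 529 - 20 ≡ 16; y = λ·(16 - 16) - 13 ≡ 16. → (16, 16)
double: tangent at (16, 16): λ = (3·16² + 4)/(2·16) ≡ 18/3. 3⁻¹ ≡ 10 (mod 29), so λ ≡ 18·10 ≡ 6.
  x = λ² - 16 - 16 = 36 - 32 ≡ 4; y = λ·(16 - 4) - 16 ≡ 27. → (4, 27)
add Q: tangent at (4, 27): λ = (3·4² + 4)/(2·27) ≡ 23/25. 25⁻¹ ≡ 7 (mod 29) since 25·7 = 175 ≡ 1, so λ ≡ 23·7 ≡ 16.
  x = λ² - 4 - 4 = 256 - 8 ≡ 16; y = λ·(4 - 16) - 27 ≡ 13. → (16, 13)

(16, 13)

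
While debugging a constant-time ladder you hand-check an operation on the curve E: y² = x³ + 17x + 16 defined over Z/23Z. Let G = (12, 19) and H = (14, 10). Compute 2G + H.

(11, 4)

First 2G:
Repeated addition: build up to 2G.
2G: tangent at (12, 19): λ = (3·12² + 17)/(2·19) ≡ 12/15. 15⁻¹ ≡ 20 (mod 23) since 15·20 = 300 ≡ 1, so λ ≡ 12·20 ≡ 10.
  x = λ² - 12 - 12 = 100 - 24 ≡ 7; y = λ·(12 - 7) - 19 ≡ 8. → (7, 8)
2G = (7, 8).
Finally 2G + H:
(7, 8) + (14, 10). λ = (10 - 8)/(14 - 7) ≡ 2/7 mod 23. 7⁻¹ ≡ 10 (mod 23), so λ ≡ 20.
  x = λ² - 7 - 14 = 400 - 21 ≡ 11; y = λ·(7 - 11) - 8 ≡ 4. → (11, 4)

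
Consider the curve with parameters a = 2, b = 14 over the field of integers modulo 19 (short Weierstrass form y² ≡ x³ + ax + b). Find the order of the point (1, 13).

7

2P: tangent at (1, 13): λ = (3·1² + 2)/(2·13) ≡ 5/7. 7⁻¹ ≡ 11 (mod 19) since 7·11 = 77 ≡ 1, so λ ≡ 5·11 ≡ 17.
  x = λ² - 1 - 1 = 289 - 2 ≡ 2; y = λ·(1 - 2) - 13 ≡ 8. → (2, 8)
3P: (2, 8) + (1, 13). λ = (13 - 8)/(1 - 2) ≡ 5/18 mod 19. 18⁻¹ ≡ 18 (mod 19), so λ ≡ 14.
  x = λ² - 2 - 1 = 196 - 3 ≡ 3; y = λ·(2 - 3) - 8 ≡ 16. → (3, 16)
4P: (3, 16) + (1, 13). λ = (13 - 16)/(1 - 3) ≡ 16/17 mod 19. 17⁻¹ ≡ 9 (mod 19) since 17·9 = 153 ≡ 1, so λ ≡ 11.
  x = λ² - 3 - 1 = 121 - 4 ≡ 3; y = λ·(3 - 3) - 16 ≡ 3. → (3, 3)
5P: (3, 3) + (1, 13). λ = (13 - 3)/(1 - 3) ≡ 10/17 mod 19. 17⁻¹ ≡ 9 (mod 19) since 17·9 = 153 ≡ 1, so λ ≡ 14.
  x = λ² - 3 - 1 = 196 - 4 ≡ 2; y = λ·(3 - 2) - 3 ≡ 11. → (2, 11)
6P: (2, 11) + (1, 13). λ = (13 - 11)/(1 - 2) ≡ 2/18 mod 19. 18⁻¹ ≡ 18 (mod 19), so λ ≡ 17.
  x = λ² - 2 - 1 = 289 - 3 ≡ 1; y = λ·(2 - 1) - 11 ≡ 6. → (1, 6)
7P: (1, 6) + (1, 13): same x and y₁ ≡ -y₂, so the sum is O.
7P = O, so the order is 7.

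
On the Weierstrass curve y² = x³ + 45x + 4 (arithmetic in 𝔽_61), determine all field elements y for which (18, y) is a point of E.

x³ + 45x + 4 = 6646 ≡ 58 (mod 61).
Square roots of 58 mod 61: 27 and 34 (since 27² = 729 ≡ 58).

27, 34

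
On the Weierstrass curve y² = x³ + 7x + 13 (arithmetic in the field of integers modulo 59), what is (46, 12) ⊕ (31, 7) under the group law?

(46, 12) + (31, 7). λ = (7 - 12)/(31 - 46) ≡ 54/44 mod 59. 44⁻¹ ≡ 55 (mod 59) since 44·55 = 2420 ≡ 1, so λ ≡ 20.
  x = λ² - 46 - 31 = 400 - 77 ≡ 28; y = λ·(46 - 28) - 12 ≡ 53. → (28, 53)

(28, 53)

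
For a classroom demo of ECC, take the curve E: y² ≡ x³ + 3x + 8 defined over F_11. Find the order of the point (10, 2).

2P: tangent at (10, 2): λ = (3·10² + 3)/(2·2) ≡ 6/4. 4⁻¹ ≡ 3 (mod 11), so λ ≡ 6·3 ≡ 7.
  x = λ² - 10 - 10 = 49 - 20 ≡ 7; y = λ·(10 - 7) - 2 ≡ 8. → (7, 8)
3P: (7, 8) + (10, 2). λ = (2 - 8)/(10 - 7) ≡ 5/3 mod 11. 3⁻¹ ≡ 4 (mod 11), so λ ≡ 9.
  x = λ² - 7 - 10 = 81 - 17 ≡ 9; y = λ·(7 - 9) - 8 ≡ 7. → (9, 7)
4P: (9, 7) + (10, 2). λ = (2 - 7)/(10 - 9) ≡ 6/1 mod 11. 1⁻¹ ≡ 1 (mod 11), so λ ≡ 6.
  x = λ² - 9 - 10 = 36 - 19 ≡ 6; y = λ·(9 - 6) - 7 ≡ 0. → (6, 0)
5P: (6, 0) + (10, 2). λ = (2 - 0)/(10 - 6) ≡ 2/4 mod 11. 4⁻¹ ≡ 3 (mod 11), so λ ≡ 6.
  x = λ² - 6 - 10 = 36 - 16 ≡ 9; y = λ·(6 - 9) - 0 ≡ 4. → (9, 4)
6P: (9, 4) + (10, 2). λ = (2 - 4)/(10 - 9) ≡ 9/1 mod 11. 1⁻¹ ≡ 1 (mod 11) since 1·1 = 1 ≡ 1, so λ ≡ 9.
  x = λ² - 9 - 10 = 81 - 19 ≡ 7; y = λ·(9 - 7) - 4 ≡ 3. → (7, 3)
7P: (7, 3) + (10, 2). λ = (2 - 3)/(10 - 7) ≡ 10/3 mod 11. 3⁻¹ ≡ 4 (mod 11), so λ ≡ 7.
  x = λ² - 7 - 10 = 49 - 17 ≡ 10; y = λ·(7 - 10) - 3 ≡ 9. → (10, 9)
8P: (10, 9) + (10, 2): same x and y₁ ≡ -y₂, so the sum is the point at infinity.
8P = the point at infinity, so the order is 8.

8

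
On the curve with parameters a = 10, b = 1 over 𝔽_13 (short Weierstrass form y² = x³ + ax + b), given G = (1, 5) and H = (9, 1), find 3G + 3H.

First 3G:
Repeated addition: build up to 3G.
2G: tangent at (1, 5): λ = (3·1² + 10)/(2·5) ≡ 0/10. 10⁻¹ ≡ 4 (mod 13), so λ ≡ 0·4 ≡ 0.
  x = λ² - 1 - 1 = 0 - 2 ≡ 11; y = λ·(1 - 11) - 5 ≡ 8. → (11, 8)
3G: (11, 8) + (1, 5). λ = (5 - 8)/(1 - 11) ≡ 10/3 mod 13. 3⁻¹ ≡ 9 (mod 13), so λ ≡ 12.
  x = λ² - 11 - 1 = 144 - 12 ≡ 2; y = λ·(11 - 2) - 8 ≡ 9. → (2, 9)
3G = (2, 9).
Next 3H:
Repeated addition: build up to 3H.
2H: tangent at (9, 1): λ = (3·9² + 10)/(2·1) ≡ 6/2. 2⁻¹ ≡ 7 (mod 13), so λ ≡ 6·7 ≡ 3.
  x = λ² - 9 - 9 = 9 - 18 ≡ 4; y = λ·(9 - 4) - 1 ≡ 1. → (4, 1)
3H: (4, 1) + (9, 1). λ = (1 - 1)/(9 - 4) ≡ 0/5 mod 13. 5⁻¹ ≡ 8 (mod 13), so λ ≡ 0.
  x = λ² - 4 - 9 = 0 - 13 ≡ 0; y = λ·(4 - 0) - 1 ≡ 12. → (0, 12)
3H = (0, 12).
Finally 3G + 3H:
(2, 9) + (0, 12). λ = (12 - 9)/(0 - 2) ≡ 3/11 mod 13. 11⁻¹ ≡ 6 (mod 13), so λ ≡ 5.
  x = λ² - 2 - 0 = 25 - 2 ≡ 10; y = λ·(2 - 10) - 9 ≡ 3. → (10, 3)

(10, 3)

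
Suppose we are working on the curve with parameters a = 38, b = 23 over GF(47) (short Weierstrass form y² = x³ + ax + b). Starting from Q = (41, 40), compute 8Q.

(18, 37)

Double-and-add on 8 = (1000)₂. Start with Q = (41, 40) for the leading 1-bit.
double: tangent at (41, 40): λ = (3·41² + 38)/(2·40) ≡ 5/33. 33⁻¹ ≡ 10 (mod 47), so λ ≡ 5·10 ≡ 3.
  x = λ² - 41 - 41 = 9 - 82 ≡ 21; y = λ·(41 - 21) - 40 ≡ 20. → (21, 20)
double: tangent at (21, 20): λ = (3·21² + 38)/(2·20) ≡ 45/40. 40⁻¹ ≡ 20 (mod 47), so λ ≡ 45·20 ≡ 7.
  x = λ² - 21 - 21 = 49 - 42 ≡ 7; y = λ·(21 - 7) - 20 ≡ 31. → (7, 31)
double: tangent at (7, 31): λ = (3·7² + 38)/(2·31) ≡ 44/15. 15⁻¹ ≡ 22 (mod 47) since 15·22 = 330 ≡ 1, so λ ≡ 44·22 ≡ 28.
  x = λ² - 7 - 7 = 784 - 14 ≡ 18; y = λ·(7 - 18) - 31 ≡ 37. → (18, 37)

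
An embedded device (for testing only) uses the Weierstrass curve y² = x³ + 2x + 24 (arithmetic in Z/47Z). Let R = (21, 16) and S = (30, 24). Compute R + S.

(20, 11)

(21, 16) + (30, 24). λ = (24 - 16)/(30 - 21) ≡ 8/9 mod 47. 9⁻¹ ≡ 21 (mod 47) since 9·21 = 189 ≡ 1, so λ ≡ 27.
  x = λ² - 21 - 30 = 729 - 51 ≡ 20; y = λ·(21 - 20) - 16 ≡ 11. → (20, 11)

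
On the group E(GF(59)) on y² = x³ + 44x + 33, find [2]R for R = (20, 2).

(39, 48)

tangent at (20, 2): λ = (3·20² + 44)/(2·2) ≡ 5/4. 4⁻¹ ≡ 15 (mod 59) since 4·15 = 60 ≡ 1, so λ ≡ 5·15 ≡ 16.
  x = λ² - 20 - 20 = 256 - 40 ≡ 39; y = λ·(20 - 39) - 2 ≡ 48. → (39, 48)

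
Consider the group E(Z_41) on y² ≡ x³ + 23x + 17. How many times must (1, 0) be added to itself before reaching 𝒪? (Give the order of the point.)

2P: (1, 0) + (1, 0): same x and y₁ ≡ -y₂, so the sum is 𝒪.
2P = 𝒪, so the order is 2.

2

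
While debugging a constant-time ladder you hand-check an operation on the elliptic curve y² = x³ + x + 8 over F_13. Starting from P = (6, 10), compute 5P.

(3, 5)

Repeated addition: build up to 5P.
2P: tangent at (6, 10): λ = (3·6² + 1)/(2·10) ≡ 5/7. 7⁻¹ ≡ 2 (mod 13), so λ ≡ 5·2 ≡ 10.
  x = λ² - 6 - 6 = 100 - 12 ≡ 10; y = λ·(6 - 10) - 10 ≡ 2. → (10, 2)
3P: (10, 2) + (6, 10). λ = (10 - 2)/(6 - 10) ≡ 8/9 mod 13. 9⁻¹ ≡ 3 (mod 13) since 9·3 = 27 ≡ 1, so λ ≡ 11.
  x = λ² - 10 - 6 = 121 - 16 ≡ 1; y = λ·(10 - 1) - 2 ≡ 6. → (1, 6)
4P: (1, 6) + (6, 10). λ = (10 - 6)/(6 - 1) ≡ 4/5 mod 13. 5⁻¹ ≡ 8 (mod 13) since 5·8 = 40 ≡ 1, so λ ≡ 6.
  x = λ² - 1 - 6 = 36 - 7 ≡ 3; y = λ·(1 - 3) - 6 ≡ 8. → (3, 8)
5P: (3, 8) + (6, 10). λ = (10 - 8)/(6 - 3) ≡ 2/3 mod 13. 3⁻¹ ≡ 9 (mod 13), so λ ≡ 5.
  x = λ² - 3 - 6 = 25 - 9 ≡ 3; y = λ·(3 - 3) - 8 ≡ 5. → (3, 5)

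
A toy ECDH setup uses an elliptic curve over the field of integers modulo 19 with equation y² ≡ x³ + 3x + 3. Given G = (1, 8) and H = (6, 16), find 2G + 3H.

First 2G:
Repeated addition: build up to 2G.
2G: tangent at (1, 8): λ = (3·1² + 3)/(2·8) ≡ 6/16. 16⁻¹ ≡ 6 (mod 19), so λ ≡ 6·6 ≡ 17.
  x = λ² - 1 - 1 = 289 - 2 ≡ 2; y = λ·(1 - 2) - 8 ≡ 13. → (2, 13)
2G = (2, 13).
Next 3H:
Repeated addition: build up to 3H.
2H: tangent at (6, 16): λ = (3·6² + 3)/(2·16) ≡ 16/13. 13⁻¹ ≡ 3 (mod 19), so λ ≡ 16·3 ≡ 10.
  x = λ² - 6 - 6 = 100 - 12 ≡ 12; y = λ·(6 - 12) - 16 ≡ 0. → (12, 0)
3H: (12, 0) + (6, 16). λ = (16 - 0)/(6 - 12) ≡ 16/13 mod 19. 13⁻¹ ≡ 3 (mod 19), so λ ≡ 10.
  x = λ² - 12 - 6 = 100 - 18 ≡ 6; y = λ·(12 - 6) - 0 ≡ 3. → (6, 3)
3H = (6, 3).
Finally 2G + 3H:
(2, 13) + (6, 3). λ = (3 - 13)/(6 - 2) ≡ 9/4 mod 19. 4⁻¹ ≡ 5 (mod 19), so λ ≡ 7.
  x = λ² - 2 - 6 = 49 - 8 ≡ 3; y = λ·(2 - 3) - 13 ≡ 18. → (3, 18)

(3, 18)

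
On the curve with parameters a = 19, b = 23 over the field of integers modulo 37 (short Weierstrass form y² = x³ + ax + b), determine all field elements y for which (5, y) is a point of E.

x³ + 19x + 23 = 243 ≡ 21 (mod 37).
Square roots of 21 mod 37: 13 and 24 (since 13² = 169 ≡ 21).

13, 24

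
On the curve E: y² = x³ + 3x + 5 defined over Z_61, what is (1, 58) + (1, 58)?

(60, 1)

tangent at (1, 58): λ = (3·1² + 3)/(2·58) ≡ 6/55. 55⁻¹ ≡ 10 (mod 61), so λ ≡ 6·10 ≡ 60.
  x = λ² - 1 - 1 = 3600 - 2 ≡ 60; y = λ·(1 - 60) - 58 ≡ 1. → (60, 1)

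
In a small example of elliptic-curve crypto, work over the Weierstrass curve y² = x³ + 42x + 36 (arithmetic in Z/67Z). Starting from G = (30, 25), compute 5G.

Double-and-add on 5 = (101)₂. Start with G = (30, 25) for the leading 1-bit.
double: tangent at (30, 25): λ = (3·30² + 42)/(2·25) ≡ 62/50. 50⁻¹ ≡ 63 (mod 67) since 50·63 = 3150 ≡ 1, so λ ≡ 62·63 ≡ 20.
  x = λ² - 30 - 30 = 400 - 60 ≡ 5; y = λ·(30 - 5) - 25 ≡ 6. → (5, 6)
double: tangent at (5, 6): λ = (3·5² + 42)/(2·6) ≡ 50/12. 12⁻¹ ≡ 28 (mod 67) since 12·28 = 336 ≡ 1, so λ ≡ 50·28 ≡ 60.
  x = λ² - 5 - 5 = 3600 - 10 ≡ 39; y = λ·(5 - 39) - 6 ≡ 31. → (39, 31)
add G: (39, 31) + (30, 25). λ = (25 - 31)/(30 - 39) ≡ 61/58 mod 67. 58⁻¹ ≡ 52 (mod 67) since 58·52 = 3016 ≡ 1, so λ ≡ 23.
  x = λ² - 39 - 30 = 529 - 69 ≡ 58; y = λ·(39 - 58) - 31 ≡ 1. → (58, 1)

(58, 1)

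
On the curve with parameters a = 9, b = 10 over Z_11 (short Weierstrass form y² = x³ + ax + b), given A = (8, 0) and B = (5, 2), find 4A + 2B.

First 4A:
Repeated addition: build up to 4A.
2A: (8, 0) + (8, 0): same x and y₁ ≡ -y₂, so the sum is O.
3A: O + (8, 0) = (8, 0) (identity).
4A: (8, 0) + (8, 0): same x and y₁ ≡ -y₂, so the sum is O.
4A = O.
Next 2B:
Repeated addition: build up to 2B.
2B: tangent at (5, 2): λ = (3·5² + 9)/(2·2) ≡ 7/4. 4⁻¹ ≡ 3 (mod 11), so λ ≡ 7·3 ≡ 10.
  x = λ² - 5 - 5 = 100 - 10 ≡ 2; y = λ·(5 - 2) - 2 ≡ 6. → (2, 6)
2B = (2, 6).
Finally 4A + 2B:
O + (2, 6) = (2, 6) (identity).

(2, 6)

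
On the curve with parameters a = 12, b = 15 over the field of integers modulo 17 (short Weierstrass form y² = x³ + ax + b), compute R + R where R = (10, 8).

(16, 11)

tangent at (10, 8): λ = (3·10² + 12)/(2·8) ≡ 6/16. 16⁻¹ ≡ 16 (mod 17) since 16·16 = 256 ≡ 1, so λ ≡ 6·16 ≡ 11.
  x = λ² - 10 - 10 = 121 - 20 ≡ 16; y = λ·(10 - 16) - 8 ≡ 11. → (16, 11)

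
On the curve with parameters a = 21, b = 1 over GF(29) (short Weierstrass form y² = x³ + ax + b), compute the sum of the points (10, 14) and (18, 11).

(17, 14)

(10, 14) + (18, 11). λ = (11 - 14)/(18 - 10) ≡ 26/8 mod 29. 8⁻¹ ≡ 11 (mod 29), so λ ≡ 25.
  x = λ² - 10 - 18 = 625 - 28 ≡ 17; y = λ·(10 - 17) - 14 ≡ 14. → (17, 14)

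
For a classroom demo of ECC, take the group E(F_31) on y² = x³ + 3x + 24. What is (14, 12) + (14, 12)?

tangent at (14, 12): λ = (3·14² + 3)/(2·12) ≡ 2/24. 24⁻¹ ≡ 22 (mod 31), so λ ≡ 2·22 ≡ 13.
  x = λ² - 14 - 14 = 169 - 28 ≡ 17; y = λ·(14 - 17) - 12 ≡ 11. → (17, 11)

(17, 11)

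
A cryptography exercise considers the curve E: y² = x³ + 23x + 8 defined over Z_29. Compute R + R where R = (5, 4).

(15, 4)

tangent at (5, 4): λ = (3·5² + 23)/(2·4) ≡ 11/8. 8⁻¹ ≡ 11 (mod 29), so λ ≡ 11·11 ≡ 5.
  x = λ² - 5 - 5 = 25 - 10 ≡ 15; y = λ·(5 - 15) - 4 ≡ 4. → (15, 4)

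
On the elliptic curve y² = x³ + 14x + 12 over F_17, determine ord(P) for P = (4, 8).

2P: tangent at (4, 8): λ = (3·4² + 14)/(2·8) ≡ 11/16. 16⁻¹ ≡ 16 (mod 17) since 16·16 = 256 ≡ 1, so λ ≡ 11·16 ≡ 6.
  x = λ² - 4 - 4 = 36 - 8 ≡ 11; y = λ·(4 - 11) - 8 ≡ 1. → (11, 1)
3P: (11, 1) + (4, 8). λ = (8 - 1)/(4 - 11) ≡ 7/10 mod 17. 10⁻¹ ≡ 12 (mod 17), so λ ≡ 16.
  x = λ² - 11 - 4 = 256 - 15 ≡ 3; y = λ·(11 - 3) - 1 ≡ 8. → (3, 8)
4P: (3, 8) + (4, 8). λ = (8 - 8)/(4 - 3) ≡ 0/1 mod 17. 1⁻¹ ≡ 1 (mod 17), so λ ≡ 0.
  x = λ² - 3 - 4 = 0 - 7 ≡ 10; y = λ·(3 - 10) - 8 ≡ 9. → (10, 9)
5P: (10, 9) + (4, 8). λ = (8 - 9)/(4 - 10) ≡ 16/11 mod 17. 11⁻¹ ≡ 14 (mod 17), so λ ≡ 3.
  x = λ² - 10 - 4 = 9 - 14 ≡ 12; y = λ·(10 - 12) - 9 ≡ 2. → (12, 2)
6P: (12, 2) + (4, 8). λ = (8 - 2)/(4 - 12) ≡ 6/9 mod 17. 9⁻¹ ≡ 2 (mod 17), so λ ≡ 12.
  x = λ² - 12 - 4 = 144 - 16 ≡ 9; y = λ·(12 - 9) - 2 ≡ 0. → (9, 0)
7P: (9, 0) + (4, 8). λ = (8 - 0)/(4 - 9) ≡ 8/12 mod 17. 12⁻¹ ≡ 10 (mod 17) since 12·10 = 120 ≡ 1, so λ ≡ 12.
  x = λ² - 9 - 4 = 144 - 13 ≡ 12; y = λ·(9 - 12) - 0 ≡ 15. → (12, 15)
8P: (12, 15) + (4, 8). λ = (8 - 15)/(4 - 12) ≡ 10/9 mod 17. 9⁻¹ ≡ 2 (mod 17) since 9·2 = 18 ≡ 1, so λ ≡ 3.
  x = λ² - 12 - 4 = 9 - 16 ≡ 10; y = λ·(12 - 10) - 15 ≡ 8. → (10, 8)
9P: (10, 8) + (4, 8). λ = (8 - 8)/(4 - 10) ≡ 0/11 mod 17. 11⁻¹ ≡ 14 (mod 17) since 11·14 = 154 ≡ 1, so λ ≡ 0.
  x = λ² - 10 - 4 = 0 - 14 ≡ 3; y = λ·(10 - 3) - 8 ≡ 9. → (3, 9)
10P: (3, 9) + (4, 8). λ = (8 - 9)/(4 - 3) ≡ 16/1 mod 17. 1⁻¹ ≡ 1 (mod 17) since 1·1 = 1 ≡ 1, so λ ≡ 16.
  x = λ² - 3 - 4 = 256 - 7 ≡ 11; y = λ·(3 - 11) - 9 ≡ 16. → (11, 16)
11P: (11, 16) + (4, 8). λ = (8 - 16)/(4 - 11) ≡ 9/10 mod 17. 10⁻¹ ≡ 12 (mod 17), so λ ≡ 6.
  x = λ² - 11 - 4 = 36 - 15 ≡ 4; y = λ·(11 - 4) - 16 ≡ 9. → (4, 9)
12P: (4, 9) + (4, 8): same x and y₁ ≡ -y₂, so the sum is the point at infinity.
12P = the point at infinity, so the order is 12.

12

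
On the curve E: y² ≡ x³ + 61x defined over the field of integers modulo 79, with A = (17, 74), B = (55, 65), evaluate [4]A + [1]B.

First 4A:
Double-and-add on 4 = (100)₂. Start with A = (17, 74) for the leading 1-bit.
double: tangent at (17, 74): λ = (3·17² + 61)/(2·74) ≡ 59/69. 69⁻¹ ≡ 71 (mod 79) since 69·71 = 4899 ≡ 1, so λ ≡ 59·71 ≡ 2.
  x = λ² - 17 - 17 = 4 - 34 ≡ 49; y = λ·(17 - 49) - 74 ≡ 20. → (49, 20)
double: tangent at (49, 20): λ = (3·49² + 61)/(2·20) ≡ 75/40. 40⁻¹ ≡ 2 (mod 79), so λ ≡ 75·2 ≡ 71.
  x = λ² - 49 - 49 = 5041 - 98 ≡ 45; y = λ·(49 - 45) - 20 ≡ 27. → (45, 27)
4A = (45, 27).
Finally 4A + B:
(45, 27) + (55, 65). λ = (65 - 27)/(55 - 45) ≡ 38/10 mod 79. 10⁻¹ ≡ 8 (mod 79) since 10·8 = 80 ≡ 1, so λ ≡ 67.
  x = λ² - 45 - 55 = 4489 - 100 ≡ 44; y = λ·(45 - 44) - 27 ≡ 40. → (44, 40)

(44, 40)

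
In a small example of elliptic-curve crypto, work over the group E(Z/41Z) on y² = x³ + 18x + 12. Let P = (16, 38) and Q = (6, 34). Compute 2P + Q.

(4, 5)

First 2P:
Repeated addition: build up to 2P.
2P: tangent at (16, 38): λ = (3·16² + 18)/(2·38) ≡ 7/35. 35⁻¹ ≡ 34 (mod 41), so λ ≡ 7·34 ≡ 33.
  x = λ² - 16 - 16 = 1089 - 32 ≡ 32; y = λ·(16 - 32) - 38 ≡ 8. → (32, 8)
2P = (32, 8).
Finally 2P + Q:
(32, 8) + (6, 34). λ = (34 - 8)/(6 - 32) ≡ 26/15 mod 41. 15⁻¹ ≡ 11 (mod 41), so λ ≡ 40.
  x = λ² - 32 - 6 = 1600 - 38 ≡ 4; y = λ·(32 - 4) - 8 ≡ 5. → (4, 5)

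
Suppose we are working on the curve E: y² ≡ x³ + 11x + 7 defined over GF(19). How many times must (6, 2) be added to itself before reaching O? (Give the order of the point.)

2P: tangent at (6, 2): λ = (3·6² + 11)/(2·2) ≡ 5/4. 4⁻¹ ≡ 5 (mod 19), so λ ≡ 5·5 ≡ 6.
  x = λ² - 6 - 6 = 36 - 12 ≡ 5; y = λ·(6 - 5) - 2 ≡ 4. → (5, 4)
3P: (5, 4) + (6, 2). λ = (2 - 4)/(6 - 5) ≡ 17/1 mod 19. 1⁻¹ ≡ 1 (mod 19) since 1·1 = 1 ≡ 1, so λ ≡ 17.
  x = λ² - 5 - 6 = 289 - 11 ≡ 12; y = λ·(5 - 12) - 4 ≡ 10. → (12, 10)
4P: (12, 10) + (6, 2). λ = (2 - 10)/(6 - 12) ≡ 11/13 mod 19. 13⁻¹ ≡ 3 (mod 19) since 13·3 = 39 ≡ 1, so λ ≡ 14.
  x = λ² - 12 - 6 = 196 - 18 ≡ 7; y = λ·(12 - 7) - 10 ≡ 3. → (7, 3)
5P: (7, 3) + (6, 2). λ = (2 - 3)/(6 - 7) ≡ 18/18 mod 19. 18⁻¹ ≡ 18 (mod 19) since 18·18 = 324 ≡ 1, so λ ≡ 1.
  x = λ² - 7 - 6 = 1 - 13 ≡ 7; y = λ·(7 - 7) - 3 ≡ 16. → (7, 16)
6P: (7, 16) + (6, 2). λ = (2 - 16)/(6 - 7) ≡ 5/18 mod 19. 18⁻¹ ≡ 18 (mod 19), so λ ≡ 14.
  x = λ² - 7 - 6 = 196 - 13 ≡ 12; y = λ·(7 - 12) - 16 ≡ 9. → (12, 9)
7P: (12, 9) + (6, 2). λ = (2 - 9)/(6 - 12) ≡ 12/13 mod 19. 13⁻¹ ≡ 3 (mod 19), so λ ≡ 17.
  x = λ² - 12 - 6 = 289 - 18 ≡ 5; y = λ·(12 - 5) - 9 ≡ 15. → (5, 15)
8P: (5, 15) + (6, 2). λ = (2 - 15)/(6 - 5) ≡ 6/1 mod 19. 1⁻¹ ≡ 1 (mod 19), so λ ≡ 6.
  x = λ² - 5 - 6 = 36 - 11 ≡ 6; y = λ·(5 - 6) - 15 ≡ 17. → (6, 17)
9P: (6, 17) + (6, 2): same x and y₁ ≡ -y₂, so the sum is O.
9P = O, so the order is 9.

9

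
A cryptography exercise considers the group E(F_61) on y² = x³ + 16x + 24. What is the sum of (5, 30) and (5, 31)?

The two points share x = 5 and their y-coordinates satisfy 30 + 31 ≡ 0 (mod 61), so they are inverses. Their sum is O.

O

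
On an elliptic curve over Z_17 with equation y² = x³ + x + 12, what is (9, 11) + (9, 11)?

(12, 16)

tangent at (9, 11): λ = (3·9² + 1)/(2·11) ≡ 6/5. 5⁻¹ ≡ 7 (mod 17) since 5·7 = 35 ≡ 1, so λ ≡ 6·7 ≡ 8.
  x = λ² - 9 - 9 = 64 - 18 ≡ 12; y = λ·(9 - 12) - 11 ≡ 16. → (12, 16)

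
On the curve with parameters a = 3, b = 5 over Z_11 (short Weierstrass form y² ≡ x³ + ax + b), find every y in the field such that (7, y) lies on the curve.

none

x³ + 3x + 5 = 369 ≡ 6 (mod 11).
6 is a non-residue mod 11; no y exists.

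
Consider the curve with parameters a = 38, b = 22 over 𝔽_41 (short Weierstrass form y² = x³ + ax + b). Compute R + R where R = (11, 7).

(10, 7)

tangent at (11, 7): λ = (3·11² + 38)/(2·7) ≡ 32/14. 14⁻¹ ≡ 3 (mod 41), so λ ≡ 32·3 ≡ 14.
  x = λ² - 11 - 11 = 196 - 22 ≡ 10; y = λ·(11 - 10) - 7 ≡ 7. → (10, 7)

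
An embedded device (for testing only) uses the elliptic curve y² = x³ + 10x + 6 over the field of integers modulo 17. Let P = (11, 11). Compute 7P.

(11, 6)

Double-and-add on 7 = (111)₂. Start with P = (11, 11) for the leading 1-bit.
double: tangent at (11, 11): λ = (3·11² + 10)/(2·11) ≡ 16/5. 5⁻¹ ≡ 7 (mod 17), so λ ≡ 16·7 ≡ 10.
  x = λ² - 11 - 11 = 100 - 22 ≡ 10; y = λ·(11 - 10) - 11 ≡ 16. → (10, 16)
add P: (10, 16) + (11, 11). λ = (11 - 16)/(11 - 10) ≡ 12/1 mod 17. 1⁻¹ ≡ 1 (mod 17), so λ ≡ 12.
  x = λ² - 10 - 11 = 144 - 21 ≡ 4; y = λ·(10 - 4) - 16 ≡ 5. → (4, 5)
double: tangent at (4, 5): λ = (3·4² + 10)/(2·5) ≡ 7/10. 10⁻¹ ≡ 12 (mod 17), so λ ≡ 7·12 ≡ 16.
  x = λ² - 4 - 4 = 256 - 8 ≡ 10; y = λ·(4 - 10) - 5 ≡ 1. → (10, 1)
add P: (10, 1) + (11, 11). λ = (11 - 1)/(11 - 10) ≡ 10/1 mod 17. 1⁻¹ ≡ 1 (mod 17) since 1·1 = 1 ≡ 1, so λ ≡ 10.
  x = λ² - 10 - 11 = 100 - 21 ≡ 11; y = λ·(10 - 11) - 1 ≡ 6. → (11, 6)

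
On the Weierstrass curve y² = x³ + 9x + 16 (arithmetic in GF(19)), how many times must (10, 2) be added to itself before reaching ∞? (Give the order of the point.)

4

2P: tangent at (10, 2): λ = (3·10² + 9)/(2·2) ≡ 5/4. 4⁻¹ ≡ 5 (mod 19) since 4·5 = 20 ≡ 1, so λ ≡ 5·5 ≡ 6.
  x = λ² - 10 - 10 = 36 - 20 ≡ 16; y = λ·(10 - 16) - 2 ≡ 0. → (16, 0)
3P: (16, 0) + (10, 2). λ = (2 - 0)/(10 - 16) ≡ 2/13 mod 19. 13⁻¹ ≡ 3 (mod 19) since 13·3 = 39 ≡ 1, so λ ≡ 6.
  x = λ² - 16 - 10 = 36 - 26 ≡ 10; y = λ·(16 - 10) - 0 ≡ 17. → (10, 17)
4P: (10, 17) + (10, 2): same x and y₁ ≡ -y₂, so the sum is ∞.
4P = ∞, so the order is 4.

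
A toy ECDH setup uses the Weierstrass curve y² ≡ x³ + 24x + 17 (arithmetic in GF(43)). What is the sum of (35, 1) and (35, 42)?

The two points share x = 35 and their y-coordinates satisfy 1 + 42 ≡ 0 (mod 43), so they are inverses. Their sum is ∞.

O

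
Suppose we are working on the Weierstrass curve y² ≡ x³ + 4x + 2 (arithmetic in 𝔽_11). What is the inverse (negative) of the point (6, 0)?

(6, 0)

-(6, 0) = (6, -0 mod 11) = (6, 0).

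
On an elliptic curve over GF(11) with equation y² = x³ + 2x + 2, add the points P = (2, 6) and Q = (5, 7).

(9, 10)

(2, 6) + (5, 7). λ = (7 - 6)/(5 - 2) ≡ 1/3 mod 11. 3⁻¹ ≡ 4 (mod 11), so λ ≡ 4.
  x = λ² - 2 - 5 = 16 - 7 ≡ 9; y = λ·(2 - 9) - 6 ≡ 10. → (9, 10)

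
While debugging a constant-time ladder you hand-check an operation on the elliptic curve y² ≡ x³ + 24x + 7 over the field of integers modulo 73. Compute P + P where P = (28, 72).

tangent at (28, 72): λ = (3·28² + 24)/(2·72) ≡ 40/71. 71⁻¹ ≡ 36 (mod 73) since 71·36 = 2556 ≡ 1, so λ ≡ 40·36 ≡ 53.
  x = λ² - 28 - 28 = 2809 - 56 ≡ 52; y = λ·(28 - 52) - 72 ≡ 43. → (52, 43)

(52, 43)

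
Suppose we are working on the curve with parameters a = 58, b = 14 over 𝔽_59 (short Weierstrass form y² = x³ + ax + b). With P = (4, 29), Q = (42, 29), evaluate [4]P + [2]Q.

First 4P:
Repeated addition: build up to 4P.
2P: tangent at (4, 29): λ = (3·4² + 58)/(2·29) ≡ 47/58. 58⁻¹ ≡ 58 (mod 59) since 58·58 = 3364 ≡ 1, so λ ≡ 47·58 ≡ 12.
  x = λ² - 4 - 4 = 144 - 8 ≡ 18; y = λ·(4 - 18) - 29 ≡ 39. → (18, 39)
3P: (18, 39) + (4, 29). λ = (29 - 39)/(4 - 18) ≡ 49/45 mod 59. 45⁻¹ ≡ 21 (mod 59) since 45·21 = 945 ≡ 1, so λ ≡ 26.
  x = λ² - 18 - 4 = 676 - 22 ≡ 5; y = λ·(18 - 5) - 39 ≡ 4. → (5, 4)
4P: (5, 4) + (4, 29). λ = (29 - 4)/(4 - 5) ≡ 25/58 mod 59. 58⁻¹ ≡ 58 (mod 59), so λ ≡ 34.
  x = λ² - 5 - 4 = 1156 - 9 ≡ 26; y = λ·(5 - 26) - 4 ≡ 49. → (26, 49)
4P = (26, 49).
Next 2Q:
Repeated addition: build up to 2Q.
2Q: tangent at (42, 29): λ = (3·42² + 58)/(2·29) ≡ 40/58. 58⁻¹ ≡ 58 (mod 59) since 58·58 = 3364 ≡ 1, so λ ≡ 40·58 ≡ 19.
  x = λ² - 42 - 42 = 361 - 84 ≡ 41; y = λ·(42 - 41) - 29 ≡ 49. → (41, 49)
2Q = (41, 49).
Finally 4P + 2Q:
(26, 49) + (41, 49). λ = (49 - 49)/(41 - 26) ≡ 0/15 mod 59. 15⁻¹ ≡ 4 (mod 59), so λ ≡ 0.
  x = λ² - 26 - 41 = 0 - 67 ≡ 51; y = λ·(26 - 51) - 49 ≡ 10. → (51, 10)

(51, 10)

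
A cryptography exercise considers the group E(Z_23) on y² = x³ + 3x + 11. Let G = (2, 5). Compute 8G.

Double-and-add on 8 = (1000)₂. Start with G = (2, 5) for the leading 1-bit.
double: tangent at (2, 5): λ = (3·2² + 3)/(2·5) ≡ 15/10. 10⁻¹ ≡ 7 (mod 23), so λ ≡ 15·7 ≡ 13.
  x = λ² - 2 - 2 = 169 - 4 ≡ 4; y = λ·(2 - 4) - 5 ≡ 15. → (4, 15)
double: tangent at (4, 15): λ = (3·4² + 3)/(2·15) ≡ 5/7. 7⁻¹ ≡ 10 (mod 23) since 7·10 = 70 ≡ 1, so λ ≡ 5·10 ≡ 4.
  x = λ² - 4 - 4 = 16 - 8 ≡ 8; y = λ·(4 - 8) - 15 ≡ 15. → (8, 15)
double: tangent at (8, 15): λ = (3·8² + 3)/(2·15) ≡ 11/7. 7⁻¹ ≡ 10 (mod 23) since 7·10 = 70 ≡ 1, so λ ≡ 11·10 ≡ 18.
  x = λ² - 8 - 8 = 324 - 16 ≡ 9; y = λ·(8 - 9) - 15 ≡ 13. → (9, 13)

(9, 13)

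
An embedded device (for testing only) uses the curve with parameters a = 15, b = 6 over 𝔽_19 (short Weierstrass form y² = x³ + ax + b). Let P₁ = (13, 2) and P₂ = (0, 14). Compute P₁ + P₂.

(13, 2) + (0, 14). λ = (14 - 2)/(0 - 13) ≡ 12/6 mod 19. 6⁻¹ ≡ 16 (mod 19), so λ ≡ 2.
  x = λ² - 13 - 0 = 4 - 13 ≡ 10; y = λ·(13 - 10) - 2 ≡ 4. → (10, 4)

(10, 4)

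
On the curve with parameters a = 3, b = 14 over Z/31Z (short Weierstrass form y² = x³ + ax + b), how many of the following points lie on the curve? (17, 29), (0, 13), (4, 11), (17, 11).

2

(17, 29): 29² ≡ 4, rhs ≡ 18 → off.
(0, 13): 13² ≡ 14, rhs ≡ 14 → on.
(4, 11): 11² ≡ 28, rhs ≡ 28 → on.
(17, 11): 11² ≡ 28, rhs ≡ 18 → off.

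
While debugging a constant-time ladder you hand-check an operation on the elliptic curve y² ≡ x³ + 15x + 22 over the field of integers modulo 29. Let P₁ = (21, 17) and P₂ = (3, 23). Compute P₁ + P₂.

(18, 11)

(21, 17) + (3, 23). λ = (23 - 17)/(3 - 21) ≡ 6/11 mod 29. 11⁻¹ ≡ 8 (mod 29) since 11·8 = 88 ≡ 1, so λ ≡ 19.
  x = λ² - 21 - 3 = 361 - 24 ≡ 18; y = λ·(21 - 18) - 17 ≡ 11. → (18, 11)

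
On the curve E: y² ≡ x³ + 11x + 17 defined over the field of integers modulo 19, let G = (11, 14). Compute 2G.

(8, 3)

tangent at (11, 14): λ = (3·11² + 11)/(2·14) ≡ 13/9. 9⁻¹ ≡ 17 (mod 19), so λ ≡ 13·17 ≡ 12.
  x = λ² - 11 - 11 = 144 - 22 ≡ 8; y = λ·(11 - 8) - 14 ≡ 3. → (8, 3)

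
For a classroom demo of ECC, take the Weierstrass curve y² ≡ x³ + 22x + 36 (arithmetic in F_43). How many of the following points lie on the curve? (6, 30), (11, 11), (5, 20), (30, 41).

3

(6, 30): 30² ≡ 40, rhs ≡ 40 → on.
(11, 11): 11² ≡ 35, rhs ≡ 18 → off.
(5, 20): 20² ≡ 13, rhs ≡ 13 → on.
(30, 41): 41² ≡ 4, rhs ≡ 4 → on.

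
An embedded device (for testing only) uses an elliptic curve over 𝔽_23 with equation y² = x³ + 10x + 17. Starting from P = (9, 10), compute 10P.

(18, 16)

Repeated addition: build up to 10P.
2P: tangent at (9, 10): λ = (3·9² + 10)/(2·10) ≡ 0/20. 20⁻¹ ≡ 15 (mod 23), so λ ≡ 0·15 ≡ 0.
  x = λ² - 9 - 9 = 0 - 18 ≡ 5; y = λ·(9 - 5) - 10 ≡ 13. → (5, 13)
3P: (5, 13) + (9, 10). λ = (10 - 13)/(9 - 5) ≡ 20/4 mod 23. 4⁻¹ ≡ 6 (mod 23), so λ ≡ 5.
  x = λ² - 5 - 9 = 25 - 14 ≡ 11; y = λ·(5 - 11) - 13 ≡ 3. → (11, 3)
4P: (11, 3) + (9, 10). λ = (10 - 3)/(9 - 11) ≡ 7/21 mod 23. 21⁻¹ ≡ 11 (mod 23), so λ ≡ 8.
  x = λ² - 11 - 9 = 64 - 20 ≡ 21; y = λ·(11 - 21) - 3 ≡ 9. → (21, 9)
5P: (21, 9) + (9, 10). λ = (10 - 9)/(9 - 21) ≡ 1/11 mod 23. 11⁻¹ ≡ 21 (mod 23), so λ ≡ 21.
  x = λ² - 21 - 9 = 441 - 30 ≡ 20; y = λ·(21 - 20) - 9 ≡ 12. → (20, 12)
6P: (20, 12) + (9, 10). λ = (10 - 12)/(9 - 20) ≡ 21/12 mod 23. 12⁻¹ ≡ 2 (mod 23), so λ ≡ 19.
  x = λ² - 20 - 9 = 361 - 29 ≡ 10; y = λ·(20 - 10) - 12 ≡ 17. → (10, 17)
7P: (10, 17) + (9, 10). λ = (10 - 17)/(9 - 10) ≡ 16/22 mod 23. 22⁻¹ ≡ 22 (mod 23), so λ ≡ 7.
  x = λ² - 10 - 9 = 49 - 19 ≡ 7; y = λ·(10 - 7) - 17 ≡ 4. → (7, 4)
8P: (7, 4) + (9, 10). λ = (10 - 4)/(9 - 7) ≡ 6/2 mod 23. 2⁻¹ ≡ 12 (mod 23) since 2·12 = 24 ≡ 1, so λ ≡ 3.
  x = λ² - 7 - 9 = 9 - 16 ≡ 16; y = λ·(7 - 16) - 4 ≡ 15. → (16, 15)
9P: (16, 15) + (9, 10). λ = (10 - 15)/(9 - 16) ≡ 18/16 mod 23. 16⁻¹ ≡ 13 (mod 23), so λ ≡ 4.
  x = λ² - 16 - 9 = 16 - 25 ≡ 14; y = λ·(16 - 14) - 15 ≡ 16. → (14, 16)
10P: (14, 16) + (9, 10). λ = (10 - 16)/(9 - 14) ≡ 17/18 mod 23. 18⁻¹ ≡ 9 (mod 23), so λ ≡ 15.
  x = λ² - 14 - 9 = 225 - 23 ≡ 18; y = λ·(14 - 18) - 16 ≡ 16. → (18, 16)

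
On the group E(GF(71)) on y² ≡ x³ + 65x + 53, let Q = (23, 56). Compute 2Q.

(34, 48)

tangent at (23, 56): λ = (3·23² + 65)/(2·56) ≡ 19/41. 41⁻¹ ≡ 26 (mod 71) since 41·26 = 1066 ≡ 1, so λ ≡ 19·26 ≡ 68.
  x = λ² - 23 - 23 = 4624 - 46 ≡ 34; y = λ·(23 - 34) - 56 ≡ 48. → (34, 48)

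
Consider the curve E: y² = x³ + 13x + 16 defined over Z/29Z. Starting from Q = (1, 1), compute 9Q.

(25, 25)

Repeated addition: build up to 9Q.
2Q: tangent at (1, 1): λ = (3·1² + 13)/(2·1) ≡ 16/2. 2⁻¹ ≡ 15 (mod 29), so λ ≡ 16·15 ≡ 8.
  x = λ² - 1 - 1 = 64 - 2 ≡ 4; y = λ·(1 - 4) - 1 ≡ 4. → (4, 4)
3Q: (4, 4) + (1, 1). λ = (1 - 4)/(1 - 4) ≡ 26/26 mod 29. 26⁻¹ ≡ 19 (mod 29), so λ ≡ 1.
  x = λ² - 4 - 1 = 1 - 5 ≡ 25; y = λ·(4 - 25) - 4 ≡ 4. → (25, 4)
4Q: (25, 4) + (1, 1). λ = (1 - 4)/(1 - 25) ≡ 26/5 mod 29. 5⁻¹ ≡ 6 (mod 29), so λ ≡ 11.
  x = λ² - 25 - 1 = 121 - 26 ≡ 8; y = λ·(25 - 8) - 4 ≡ 9. → (8, 9)
5Q: (8, 9) + (1, 1). λ = (1 - 9)/(1 - 8) ≡ 21/22 mod 29. 22⁻¹ ≡ 4 (mod 29), so λ ≡ 26.
  x = λ² - 8 - 1 = 676 - 9 ≡ 0; y = λ·(8 - 0) - 9 ≡ 25. → (0, 25)
6Q: (0, 25) + (1, 1). λ = (1 - 25)/(1 - 0) ≡ 5/1 mod 29. 1⁻¹ ≡ 1 (mod 29) since 1·1 = 1 ≡ 1, so λ ≡ 5.
  x = λ² - 0 - 1 = 25 - 1 ≡ 24; y = λ·(0 - 24) - 25 ≡ 0. → (24, 0)
7Q: (24, 0) + (1, 1). λ = (1 - 0)/(1 - 24) ≡ 1/6 mod 29. 6⁻¹ ≡ 5 (mod 29), so λ ≡ 5.
  x = λ² - 24 - 1 = 25 - 25 ≡ 0; y = λ·(24 - 0) - 0 ≡ 4. → (0, 4)
8Q: (0, 4) + (1, 1). λ = (1 - 4)/(1 - 0) ≡ 26/1 mod 29. 1⁻¹ ≡ 1 (mod 29), so λ ≡ 26.
  x = λ² - 0 - 1 = 676 - 1 ≡ 8; y = λ·(0 - 8) - 4 ≡ 20. → (8, 20)
9Q: (8, 20) + (1, 1). λ = (1 - 20)/(1 - 8) ≡ 10/22 mod 29. 22⁻¹ ≡ 4 (mod 29), so λ ≡ 11.
  x = λ² - 8 - 1 = 121 - 9 ≡ 25; y = λ·(8 - 25) - 20 ≡ 25. → (25, 25)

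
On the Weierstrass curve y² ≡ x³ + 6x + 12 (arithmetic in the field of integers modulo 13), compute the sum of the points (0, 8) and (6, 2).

(0, 8) + (6, 2). λ = (2 - 8)/(6 - 0) ≡ 7/6 mod 13. 6⁻¹ ≡ 11 (mod 13) since 6·11 = 66 ≡ 1, so λ ≡ 12.
  x = λ² - 0 - 6 = 144 - 6 ≡ 8; y = λ·(0 - 8) - 8 ≡ 0. → (8, 0)

(8, 0)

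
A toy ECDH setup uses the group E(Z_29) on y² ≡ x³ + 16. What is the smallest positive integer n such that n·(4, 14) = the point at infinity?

2P: tangent at (4, 14): λ = (3·4² + 0)/(2·14) ≡ 19/28. 28⁻¹ ≡ 28 (mod 29), so λ ≡ 19·28 ≡ 10.
  x = λ² - 4 - 4 = 100 - 8 ≡ 5; y = λ·(4 - 5) - 14 ≡ 5. → (5, 5)
3P: (5, 5) + (4, 14). λ = (14 - 5)/(4 - 5) ≡ 9/28 mod 29. 28⁻¹ ≡ 28 (mod 29) since 28·28 = 784 ≡ 1, so λ ≡ 20.
  x = λ² - 5 - 4 = 400 - 9 ≡ 14; y = λ·(5 - 14) - 5 ≡ 18. → (14, 18)
4P: (14, 18) + (4, 14). λ = (14 - 18)/(4 - 14) ≡ 25/19 mod 29. 19⁻¹ ≡ 26 (mod 29) since 19·26 = 494 ≡ 1, so λ ≡ 12.
  x = λ² - 14 - 4 = 144 - 18 ≡ 10; y = λ·(14 - 10) - 18 ≡ 1. → (10, 1)
5P: (10, 1) + (4, 14). λ = (14 - 1)/(4 - 10) ≡ 13/23 mod 29. 23⁻¹ ≡ 24 (mod 29) since 23·24 = 552 ≡ 1, so λ ≡ 22.
  x = λ² - 10 - 4 = 484 - 14 ≡ 6; y = λ·(10 - 6) - 1 ≡ 0. → (6, 0)
6P: (6, 0) + (4, 14). λ = (14 - 0)/(4 - 6) ≡ 14/27 mod 29. 27⁻¹ ≡ 14 (mod 29) since 27·14 = 378 ≡ 1, so λ ≡ 22.
  x = λ² - 6 - 4 = 484 - 10 ≡ 10; y = λ·(6 - 10) - 0 ≡ 28. → (10, 28)
7P: (10, 28) + (4, 14). λ = (14 - 28)/(4 - 10) ≡ 15/23 mod 29. 23⁻¹ ≡ 24 (mod 29), so λ ≡ 12.
  x = λ² - 10 - 4 = 144 - 14 ≡ 14; y = λ·(10 - 14) - 28 ≡ 11. → (14, 11)
8P: (14, 11) + (4, 14). λ = (14 - 11)/(4 - 14) ≡ 3/19 mod 29. 19⁻¹ ≡ 26 (mod 29), so λ ≡ 20.
  x = λ² - 14 - 4 = 400 - 18 ≡ 5; y = λ·(14 - 5) - 11 ≡ 24. → (5, 24)
9P: (5, 24) + (4, 14). λ = (14 - 24)/(4 - 5) ≡ 19/28 mod 29. 28⁻¹ ≡ 28 (mod 29), so λ ≡ 10.
  x = λ² - 5 - 4 = 100 - 9 ≡ 4; y = λ·(5 - 4) - 24 ≡ 15. → (4, 15)
10P: (4, 15) + (4, 14): same x and y₁ ≡ -y₂, so the sum is the point at infinity.
10P = the point at infinity, so the order is 10.

10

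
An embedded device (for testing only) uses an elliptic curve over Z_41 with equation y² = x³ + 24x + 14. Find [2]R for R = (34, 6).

tangent at (34, 6): λ = (3·34² + 24)/(2·6) ≡ 7/12. 12⁻¹ ≡ 24 (mod 41), so λ ≡ 7·24 ≡ 4.
  x = λ² - 34 - 34 = 16 - 68 ≡ 30; y = λ·(34 - 30) - 6 ≡ 10. → (30, 10)

(30, 10)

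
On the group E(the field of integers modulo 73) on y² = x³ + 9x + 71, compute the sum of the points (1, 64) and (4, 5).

(33, 30)

(1, 64) + (4, 5). λ = (5 - 64)/(4 - 1) ≡ 14/3 mod 73. 3⁻¹ ≡ 49 (mod 73), so λ ≡ 29.
  x = λ² - 1 - 4 = 841 - 5 ≡ 33; y = λ·(1 - 33) - 64 ≡ 30. → (33, 30)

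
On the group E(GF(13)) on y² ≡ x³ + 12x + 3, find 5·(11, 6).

Write G = (11, 6).
Double-and-add on 5 = (101)₂. Start with G = (11, 6) for the leading 1-bit.
double: tangent at (11, 6): λ = (3·11² + 12)/(2·6) ≡ 11/12. 12⁻¹ ≡ 12 (mod 13), so λ ≡ 11·12 ≡ 2.
  x = λ² - 11 - 11 = 4 - 22 ≡ 8; y = λ·(11 - 8) - 6 ≡ 0. → (8, 0)
double: (8, 0) + (8, 0): same x and y₁ ≡ -y₂, so the sum is ∞.
add G: ∞ + (11, 6) = (11, 6) (identity).

(11, 6)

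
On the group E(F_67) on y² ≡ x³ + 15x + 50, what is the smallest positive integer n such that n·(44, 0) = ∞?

2P: (44, 0) + (44, 0): same x and y₁ ≡ -y₂, so the sum is ∞.
2P = ∞, so the order is 2.

2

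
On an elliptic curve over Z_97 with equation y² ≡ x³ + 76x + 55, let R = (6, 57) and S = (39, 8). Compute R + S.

(95, 34)

(6, 57) + (39, 8). λ = (8 - 57)/(39 - 6) ≡ 48/33 mod 97. 33⁻¹ ≡ 50 (mod 97), so λ ≡ 72.
  x = λ² - 6 - 39 = 5184 - 45 ≡ 95; y = λ·(6 - 95) - 57 ≡ 34. → (95, 34)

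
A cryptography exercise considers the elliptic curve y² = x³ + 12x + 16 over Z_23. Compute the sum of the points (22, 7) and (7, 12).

(12, 5)

(22, 7) + (7, 12). λ = (12 - 7)/(7 - 22) ≡ 5/8 mod 23. 8⁻¹ ≡ 3 (mod 23), so λ ≡ 15.
  x = λ² - 22 - 7 = 225 - 29 ≡ 12; y = λ·(22 - 12) - 7 ≡ 5. → (12, 5)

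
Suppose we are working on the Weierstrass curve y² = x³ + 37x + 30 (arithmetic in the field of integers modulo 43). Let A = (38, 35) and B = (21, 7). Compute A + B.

(38, 35) + (21, 7). λ = (7 - 35)/(21 - 38) ≡ 15/26 mod 43. 26⁻¹ ≡ 5 (mod 43) since 26·5 = 130 ≡ 1, so λ ≡ 32.
  x = λ² - 38 - 21 = 1024 - 59 ≡ 19; y = λ·(38 - 19) - 35 ≡ 14. → (19, 14)

(19, 14)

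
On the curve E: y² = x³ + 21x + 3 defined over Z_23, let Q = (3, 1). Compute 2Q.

(18, 7)

tangent at (3, 1): λ = (3·3² + 21)/(2·1) ≡ 2/2. 2⁻¹ ≡ 12 (mod 23), so λ ≡ 2·12 ≡ 1.
  x = λ² - 3 - 3 = 1 - 6 ≡ 18; y = λ·(3 - 18) - 1 ≡ 7. → (18, 7)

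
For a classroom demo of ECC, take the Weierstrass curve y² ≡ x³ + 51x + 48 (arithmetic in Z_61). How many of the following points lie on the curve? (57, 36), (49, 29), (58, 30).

0

(57, 36): 36² ≡ 15, rhs ≡ 24 → off.
(49, 29): 29² ≡ 48, rhs ≡ 26 → off.
(58, 30): 30² ≡ 46, rhs ≡ 51 → off.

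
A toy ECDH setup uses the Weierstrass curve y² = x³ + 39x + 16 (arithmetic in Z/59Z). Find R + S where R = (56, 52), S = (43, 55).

(56, 52) + (43, 55). λ = (55 - 52)/(43 - 56) ≡ 3/46 mod 59. 46⁻¹ ≡ 9 (mod 59) since 46·9 = 414 ≡ 1, so λ ≡ 27.
  x = λ² - 56 - 43 = 729 - 99 ≡ 40; y = λ·(56 - 40) - 52 ≡ 26. → (40, 26)

(40, 26)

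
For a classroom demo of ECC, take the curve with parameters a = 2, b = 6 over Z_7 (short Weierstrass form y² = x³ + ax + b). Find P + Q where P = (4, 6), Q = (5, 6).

(4, 6) + (5, 6). λ = (6 - 6)/(5 - 4) ≡ 0/1 mod 7. 1⁻¹ ≡ 1 (mod 7), so λ ≡ 0.
  x = λ² - 4 - 5 = 0 - 9 ≡ 5; y = λ·(4 - 5) - 6 ≡ 1. → (5, 1)

(5, 1)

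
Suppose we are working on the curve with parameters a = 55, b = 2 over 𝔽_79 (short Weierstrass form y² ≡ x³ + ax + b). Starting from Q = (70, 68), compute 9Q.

Repeated addition: build up to 9Q.
2Q: tangent at (70, 68): λ = (3·70² + 55)/(2·68) ≡ 61/57. 57⁻¹ ≡ 61 (mod 79), so λ ≡ 61·61 ≡ 8.
  x = λ² - 70 - 70 = 64 - 140 ≡ 3; y = λ·(70 - 3) - 68 ≡ 73. → (3, 73)
3Q: (3, 73) + (70, 68). λ = (68 - 73)/(70 - 3) ≡ 74/67 mod 79. 67⁻¹ ≡ 46 (mod 79) since 67·46 = 3082 ≡ 1, so λ ≡ 7.
  x = λ² - 3 - 70 = 49 - 73 ≡ 55; y = λ·(3 - 55) - 73 ≡ 37. → (55, 37)
4Q: (55, 37) + (70, 68). λ = (68 - 37)/(70 - 55) ≡ 31/15 mod 79. 15⁻¹ ≡ 58 (mod 79), so λ ≡ 60.
  x = λ² - 55 - 70 = 3600 - 125 ≡ 78; y = λ·(55 - 78) - 37 ≡ 5. → (78, 5)
5Q: (78, 5) + (70, 68). λ = (68 - 5)/(70 - 78) ≡ 63/71 mod 79. 71⁻¹ ≡ 69 (mod 79), so λ ≡ 2.
  x = λ² - 78 - 70 = 4 - 148 ≡ 14; y = λ·(78 - 14) - 5 ≡ 44. → (14, 44)
6Q: (14, 44) + (70, 68). λ = (68 - 44)/(70 - 14) ≡ 24/56 mod 79. 56⁻¹ ≡ 24 (mod 79), so λ ≡ 23.
  x = λ² - 14 - 70 = 529 - 84 ≡ 50; y = λ·(14 - 50) - 44 ≡ 76. → (50, 76)
7Q: (50, 76) + (70, 68). λ = (68 - 76)/(70 - 50) ≡ 71/20 mod 79. 20⁻¹ ≡ 4 (mod 79) since 20·4 = 80 ≡ 1, so λ ≡ 47.
  x = λ² - 50 - 70 = 2209 - 120 ≡ 35; y = λ·(50 - 35) - 76 ≡ 76. → (35, 76)
8Q: (35, 76) + (70, 68). λ = (68 - 76)/(70 - 35) ≡ 71/35 mod 79. 35⁻¹ ≡ 70 (mod 79), so λ ≡ 72.
  x = λ² - 35 - 70 = 5184 - 105 ≡ 23; y = λ·(35 - 23) - 76 ≡ 77. → (23, 77)
9Q: (23, 77) + (70, 68). λ = (68 - 77)/(70 - 23) ≡ 70/47 mod 79. 47⁻¹ ≡ 37 (mod 79), so λ ≡ 62.
  x = λ² - 23 - 70 = 3844 - 93 ≡ 38; y = λ·(23 - 38) - 77 ≡ 20. → (38, 20)

(38, 20)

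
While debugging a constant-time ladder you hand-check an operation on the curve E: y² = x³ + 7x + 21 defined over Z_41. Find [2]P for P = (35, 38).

tangent at (35, 38): λ = (3·35² + 7)/(2·38) ≡ 33/35. 35⁻¹ ≡ 34 (mod 41) since 35·34 = 1190 ≡ 1, so λ ≡ 33·34 ≡ 15.
  x = λ² - 35 - 35 = 225 - 70 ≡ 32; y = λ·(35 - 32) - 38 ≡ 7. → (32, 7)

(32, 7)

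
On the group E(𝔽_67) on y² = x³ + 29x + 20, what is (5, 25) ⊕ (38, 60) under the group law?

(33, 59)

(5, 25) + (38, 60). λ = (60 - 25)/(38 - 5) ≡ 35/33 mod 67. 33⁻¹ ≡ 65 (mod 67), so λ ≡ 64.
  x = λ² - 5 - 38 = 4096 - 43 ≡ 33; y = λ·(5 - 33) - 25 ≡ 59. → (33, 59)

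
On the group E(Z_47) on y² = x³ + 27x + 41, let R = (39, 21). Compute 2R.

tangent at (39, 21): λ = (3·39² + 27)/(2·21) ≡ 31/42. 42⁻¹ ≡ 28 (mod 47), so λ ≡ 31·28 ≡ 22.
  x = λ² - 39 - 39 = 484 - 78 ≡ 30; y = λ·(39 - 30) - 21 ≡ 36. → (30, 36)

(30, 36)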